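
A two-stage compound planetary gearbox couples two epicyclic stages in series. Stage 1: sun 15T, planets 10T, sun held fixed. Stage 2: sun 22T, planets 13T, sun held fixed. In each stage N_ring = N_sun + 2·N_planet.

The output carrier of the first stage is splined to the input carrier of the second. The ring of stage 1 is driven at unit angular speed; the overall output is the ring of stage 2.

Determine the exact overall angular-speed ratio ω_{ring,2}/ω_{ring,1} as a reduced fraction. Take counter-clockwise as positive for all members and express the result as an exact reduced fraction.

Stage 1: N_ring = 15 + 2·10 = 35
Stage 1: 15(ω_s−ω_c) = −35(ω_r−ω_c),  ω_s=0, ω_r=1
Stage 1: 15(0−ω_c) = −35(1−ω_c)  ⇒  50ω_c = 35  ⇒  ω_c = 7/10
  ⇒ ω_c¹/ω_r¹ = 7/10
Stage 2: N_ring = 22 + 2·13 = 48
Stage 2: 22(ω_s−ω_c) = −48(ω_r−ω_c),  ω_s=0, ω_c=1
Stage 2: ω_r = 1 − (22/48)(0−1) = 35/24
  ⇒ ω_r²/ω_c² = 35/24
Coupling ω_c² = ω_c¹ ⇒ overall = 7/10 × 35/24 = 49/48

49/48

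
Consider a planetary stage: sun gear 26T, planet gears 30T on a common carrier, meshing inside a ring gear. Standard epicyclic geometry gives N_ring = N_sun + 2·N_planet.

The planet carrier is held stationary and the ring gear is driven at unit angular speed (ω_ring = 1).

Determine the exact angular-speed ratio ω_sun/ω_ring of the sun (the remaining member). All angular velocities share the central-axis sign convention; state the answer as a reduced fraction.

N_ring = 26 + 2·30 = 86
26(ω_s−ω_c) = −86(ω_r−ω_c),  ω_c=0, ω_r=1
ω_s = 0 − (86/26)(1−0) = -43/13
ω_s/ω_r = -43/13

-43/13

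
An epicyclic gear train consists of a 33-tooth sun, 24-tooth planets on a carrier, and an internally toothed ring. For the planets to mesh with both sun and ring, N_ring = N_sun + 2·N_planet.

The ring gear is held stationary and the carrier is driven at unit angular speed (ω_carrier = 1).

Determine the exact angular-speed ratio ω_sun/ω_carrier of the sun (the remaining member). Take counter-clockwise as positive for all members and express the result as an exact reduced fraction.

N_ring = 33 + 2·24 = 81
33(ω_s−ω_c) = −81(ω_r−ω_c),  ω_r=0, ω_c=1
ω_s = 1 − (81/33)(0−1) = 38/11
ω_s/ω_c = 38/11

38/11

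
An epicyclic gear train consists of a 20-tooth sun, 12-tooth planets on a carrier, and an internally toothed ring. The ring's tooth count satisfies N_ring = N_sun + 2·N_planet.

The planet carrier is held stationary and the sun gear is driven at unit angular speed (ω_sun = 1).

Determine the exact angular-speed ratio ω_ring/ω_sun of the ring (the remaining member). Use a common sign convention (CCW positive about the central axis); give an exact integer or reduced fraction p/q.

-5/11

N_ring = 20 + 2·12 = 44
20(ω_s−ω_c) = −44(ω_r−ω_c),  ω_c=0, ω_s=1
ω_r = 0 − (20/44)(1−0) = -5/11
ω_r/ω_s = -5/11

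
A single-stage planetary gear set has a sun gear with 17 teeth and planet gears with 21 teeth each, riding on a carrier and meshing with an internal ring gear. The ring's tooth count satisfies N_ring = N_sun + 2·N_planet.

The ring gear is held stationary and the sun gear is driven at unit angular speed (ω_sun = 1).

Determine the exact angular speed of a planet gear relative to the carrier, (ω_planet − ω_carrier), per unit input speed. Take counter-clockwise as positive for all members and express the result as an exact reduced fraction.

-1003/1596

N_ring = 17 + 2·21 = 59
17(ω_s−ω_c) = −59(ω_r−ω_c),  ω_r=0, ω_s=1
17(1−ω_c) = −59(0−ω_c)  ⇒  76ω_c = 17  ⇒  ω_c = 17/76
sun–planet: 17·(1−17/76) = −21·(ω_p−ω_c)  ⇒  ω_p−ω_c = −(17/21)·(59/76) = -1003/1596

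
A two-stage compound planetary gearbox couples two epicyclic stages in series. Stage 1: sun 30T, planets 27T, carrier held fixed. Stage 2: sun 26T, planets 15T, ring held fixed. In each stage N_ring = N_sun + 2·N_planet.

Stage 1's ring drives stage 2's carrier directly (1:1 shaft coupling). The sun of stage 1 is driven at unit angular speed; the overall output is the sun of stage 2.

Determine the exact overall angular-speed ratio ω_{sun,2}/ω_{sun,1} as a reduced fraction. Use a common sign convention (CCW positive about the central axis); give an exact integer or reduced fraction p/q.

-205/182

Stage 1: N_ring = 30 + 2·27 = 84
Stage 1: 30(ω_s−ω_c) = −84(ω_r−ω_c),  ω_c=0, ω_s=1
Stage 1: ω_r = 0 − (30/84)(1−0) = -5/14
  ⇒ ω_r¹/ω_s¹ = -5/14
Stage 2: N_ring = 26 + 2·15 = 56
Stage 2: 26(ω_s−ω_c) = −56(ω_r−ω_c),  ω_r=0, ω_c=1
Stage 2: ω_s = 1 − (56/26)(0−1) = 41/13
  ⇒ ω_s²/ω_c² = 41/13
Coupling ω_c² = ω_r¹ ⇒ overall = -5/14 × 41/13 = -205/182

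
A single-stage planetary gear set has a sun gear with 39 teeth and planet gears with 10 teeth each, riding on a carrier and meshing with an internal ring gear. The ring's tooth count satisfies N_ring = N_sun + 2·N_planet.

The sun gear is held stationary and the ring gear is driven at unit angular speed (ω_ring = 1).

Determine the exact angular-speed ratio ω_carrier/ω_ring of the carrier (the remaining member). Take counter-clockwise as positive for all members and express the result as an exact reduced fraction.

59/98

N_ring = 39 + 2·10 = 59
39(ω_s−ω_c) = −59(ω_r−ω_c),  ω_s=0, ω_r=1
39(0−ω_c) = −59(1−ω_c)  ⇒  98ω_c = 59  ⇒  ω_c = 59/98
ω_c/ω_r = 59/98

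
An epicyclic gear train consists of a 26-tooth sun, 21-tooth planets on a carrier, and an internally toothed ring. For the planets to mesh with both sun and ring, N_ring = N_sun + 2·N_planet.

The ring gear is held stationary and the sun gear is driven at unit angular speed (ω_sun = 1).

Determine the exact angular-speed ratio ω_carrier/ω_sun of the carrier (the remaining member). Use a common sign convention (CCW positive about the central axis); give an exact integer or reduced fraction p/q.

13/47

N_ring = 26 + 2·21 = 68
26(ω_s−ω_c) = −68(ω_r−ω_c),  ω_r=0, ω_s=1
26(1−ω_c) = −68(0−ω_c)  ⇒  94ω_c = 26  ⇒  ω_c = 13/47
ω_c/ω_s = 13/47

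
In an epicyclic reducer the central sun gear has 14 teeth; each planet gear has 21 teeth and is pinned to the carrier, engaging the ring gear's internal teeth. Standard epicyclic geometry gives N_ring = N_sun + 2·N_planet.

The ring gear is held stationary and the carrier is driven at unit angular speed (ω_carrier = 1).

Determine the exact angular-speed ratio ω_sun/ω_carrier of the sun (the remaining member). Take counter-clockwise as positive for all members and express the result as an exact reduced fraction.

5

N_ring = 14 + 2·21 = 56
14(ω_s−ω_c) = −56(ω_r−ω_c),  ω_r=0, ω_c=1
ω_s = 1 − (56/14)(0−1) = 5
ω_s/ω_c = 5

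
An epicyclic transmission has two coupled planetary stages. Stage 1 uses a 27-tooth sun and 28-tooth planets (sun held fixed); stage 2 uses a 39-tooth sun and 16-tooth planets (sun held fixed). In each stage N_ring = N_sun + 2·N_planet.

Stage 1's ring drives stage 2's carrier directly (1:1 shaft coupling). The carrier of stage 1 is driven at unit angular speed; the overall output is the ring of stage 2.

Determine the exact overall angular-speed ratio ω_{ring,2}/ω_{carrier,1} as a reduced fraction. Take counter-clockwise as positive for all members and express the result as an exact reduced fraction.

Stage 1: N_ring = 27 + 2·28 = 83
Stage 1: 27(ω_s−ω_c) = −83(ω_r−ω_c),  ω_s=0, ω_c=1
Stage 1: ω_r = 1 − (27/83)(0−1) = 110/83
  ⇒ ω_r¹/ω_c¹ = 110/83
Stage 2: N_ring = 39 + 2·16 = 71
Stage 2: 39(ω_s−ω_c) = −71(ω_r−ω_c),  ω_s=0, ω_c=1
Stage 2: ω_r = 1 − (39/71)(0−1) = 110/71
  ⇒ ω_r²/ω_c² = 110/71
Coupling ω_c² = ω_r¹ ⇒ overall = 110/83 × 110/71 = 12100/5893

12100/5893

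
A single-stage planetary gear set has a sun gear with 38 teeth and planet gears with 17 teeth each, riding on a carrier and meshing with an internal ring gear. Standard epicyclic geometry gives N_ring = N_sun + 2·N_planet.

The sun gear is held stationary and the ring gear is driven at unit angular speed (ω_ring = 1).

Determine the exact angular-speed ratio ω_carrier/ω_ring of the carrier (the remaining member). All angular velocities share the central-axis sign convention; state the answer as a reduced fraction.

36/55

N_ring = 38 + 2·17 = 72
38(ω_s−ω_c) = −72(ω_r−ω_c),  ω_s=0, ω_r=1
38(0−ω_c) = −72(1−ω_c)  ⇒  110ω_c = 72  ⇒  ω_c = 36/55
ω_c/ω_r = 36/55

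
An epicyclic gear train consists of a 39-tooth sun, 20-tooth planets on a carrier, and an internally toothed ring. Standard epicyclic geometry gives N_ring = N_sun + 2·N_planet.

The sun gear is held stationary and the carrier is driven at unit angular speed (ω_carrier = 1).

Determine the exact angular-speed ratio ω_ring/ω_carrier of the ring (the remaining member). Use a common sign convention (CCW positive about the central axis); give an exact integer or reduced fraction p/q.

N_ring = 39 + 2·20 = 79
39(ω_s−ω_c) = −79(ω_r−ω_c),  ω_s=0, ω_c=1
ω_r = 1 − (39/79)(0−1) = 118/79
ω_r/ω_c = 118/79

118/79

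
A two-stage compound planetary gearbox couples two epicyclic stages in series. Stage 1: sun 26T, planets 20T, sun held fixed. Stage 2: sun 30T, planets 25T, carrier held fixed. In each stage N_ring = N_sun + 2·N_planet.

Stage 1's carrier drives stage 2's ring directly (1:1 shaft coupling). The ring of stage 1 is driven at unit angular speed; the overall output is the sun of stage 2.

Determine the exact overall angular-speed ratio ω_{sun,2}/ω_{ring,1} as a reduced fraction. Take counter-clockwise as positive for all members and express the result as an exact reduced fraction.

-44/23

Stage 1: N_ring = 26 + 2·20 = 66
Stage 1: 26(ω_s−ω_c) = −66(ω_r−ω_c),  ω_s=0, ω_r=1
Stage 1: 26(0−ω_c) = −66(1−ω_c)  ⇒  92ω_c = 66  ⇒  ω_c = 33/46
  ⇒ ω_c¹/ω_r¹ = 33/46
Stage 2: N_ring = 30 + 2·25 = 80
Stage 2: 30(ω_s−ω_c) = −80(ω_r−ω_c),  ω_c=0, ω_r=1
Stage 2: ω_s = 0 − (80/30)(1−0) = -8/3
  ⇒ ω_s²/ω_r² = -8/3
Coupling ω_r² = ω_c¹ ⇒ overall = 33/46 × -8/3 = -44/23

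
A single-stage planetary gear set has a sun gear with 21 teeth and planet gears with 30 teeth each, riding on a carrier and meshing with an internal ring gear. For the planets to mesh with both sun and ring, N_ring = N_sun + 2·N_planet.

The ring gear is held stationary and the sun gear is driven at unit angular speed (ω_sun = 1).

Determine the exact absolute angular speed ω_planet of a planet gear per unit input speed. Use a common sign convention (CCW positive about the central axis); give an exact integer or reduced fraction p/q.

N_ring = 21 + 2·30 = 81
21(ω_s−ω_c) = −81(ω_r−ω_c),  ω_r=0, ω_s=1
21(1−ω_c) = −81(0−ω_c)  ⇒  102ω_c = 21  ⇒  ω_c = 7/34
sun–planet: 21·(1−7/34) = −30·(ω_p−ω_c)  ⇒  ω_p−ω_c = −(21/30)·(27/34) = -189/340
ω_p = 7/34 − 189/340 = -7/20

-7/20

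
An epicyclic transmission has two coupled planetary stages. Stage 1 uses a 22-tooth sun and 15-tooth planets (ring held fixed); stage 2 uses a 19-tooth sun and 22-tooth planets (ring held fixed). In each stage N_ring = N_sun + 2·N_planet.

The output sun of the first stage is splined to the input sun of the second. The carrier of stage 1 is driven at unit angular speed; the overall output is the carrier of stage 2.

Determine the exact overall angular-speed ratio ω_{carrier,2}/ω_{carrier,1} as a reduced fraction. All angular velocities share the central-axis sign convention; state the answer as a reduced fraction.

Stage 1: N_ring = 22 + 2·15 = 52
Stage 1: 22(ω_s−ω_c) = −52(ω_r−ω_c),  ω_r=0, ω_c=1
Stage 1: ω_s = 1 − (52/22)(0−1) = 37/11
  ⇒ ω_s¹/ω_c¹ = 37/11
Stage 2: N_ring = 19 + 2·22 = 63
Stage 2: 19(ω_s−ω_c) = −63(ω_r−ω_c),  ω_r=0, ω_s=1
Stage 2: 19(1−ω_c) = −63(0−ω_c)  ⇒  82ω_c = 19  ⇒  ω_c = 19/82
  ⇒ ω_c²/ω_s² = 19/82
Coupling ω_s² = ω_s¹ ⇒ overall = 37/11 × 19/82 = 703/902

703/902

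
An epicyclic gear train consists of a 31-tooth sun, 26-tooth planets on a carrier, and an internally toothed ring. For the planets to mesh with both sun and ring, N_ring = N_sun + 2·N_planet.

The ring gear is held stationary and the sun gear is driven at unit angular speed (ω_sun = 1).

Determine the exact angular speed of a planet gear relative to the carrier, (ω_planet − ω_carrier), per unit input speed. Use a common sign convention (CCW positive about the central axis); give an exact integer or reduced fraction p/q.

-2573/2964

N_ring = 31 + 2·26 = 83
31(ω_s−ω_c) = −83(ω_r−ω_c),  ω_r=0, ω_s=1
31(1−ω_c) = −83(0−ω_c)  ⇒  114ω_c = 31  ⇒  ω_c = 31/114
sun–planet: 31·(1−31/114) = −26·(ω_p−ω_c)  ⇒  ω_p−ω_c = −(31/26)·(83/114) = -2573/2964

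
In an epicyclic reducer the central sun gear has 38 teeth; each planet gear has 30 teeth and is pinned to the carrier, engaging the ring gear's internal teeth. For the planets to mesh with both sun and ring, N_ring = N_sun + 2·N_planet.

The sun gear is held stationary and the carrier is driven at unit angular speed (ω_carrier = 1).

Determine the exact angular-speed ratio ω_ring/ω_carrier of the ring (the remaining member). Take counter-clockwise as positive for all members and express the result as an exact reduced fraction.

68/49

N_ring = 38 + 2·30 = 98
38(ω_s−ω_c) = −98(ω_r−ω_c),  ω_s=0, ω_c=1
ω_r = 1 − (38/98)(0−1) = 68/49
ω_r/ω_c = 68/49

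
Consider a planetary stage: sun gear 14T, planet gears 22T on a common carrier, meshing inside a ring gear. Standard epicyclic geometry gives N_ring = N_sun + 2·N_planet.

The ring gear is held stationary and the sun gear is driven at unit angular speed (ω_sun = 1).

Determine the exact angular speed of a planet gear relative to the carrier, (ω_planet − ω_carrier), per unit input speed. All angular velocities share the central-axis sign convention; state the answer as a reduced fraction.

N_ring = 14 + 2·22 = 58
14(ω_s−ω_c) = −58(ω_r−ω_c),  ω_r=0, ω_s=1
14(1−ω_c) = −58(0−ω_c)  ⇒  72ω_c = 14  ⇒  ω_c = 7/36
sun–planet: 14·(1−7/36) = −22·(ω_p−ω_c)  ⇒  ω_p−ω_c = −(14/22)·(29/36) = -203/396

-203/396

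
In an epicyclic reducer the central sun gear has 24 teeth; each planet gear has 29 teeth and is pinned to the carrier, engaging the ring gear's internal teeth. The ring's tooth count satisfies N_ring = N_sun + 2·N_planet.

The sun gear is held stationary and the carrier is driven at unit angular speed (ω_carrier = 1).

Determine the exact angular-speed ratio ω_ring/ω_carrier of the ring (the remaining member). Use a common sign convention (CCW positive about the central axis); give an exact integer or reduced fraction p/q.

53/41

N_ring = 24 + 2·29 = 82
24(ω_s−ω_c) = −82(ω_r−ω_c),  ω_s=0, ω_c=1
ω_r = 1 − (24/82)(0−1) = 53/41
ω_r/ω_c = 53/41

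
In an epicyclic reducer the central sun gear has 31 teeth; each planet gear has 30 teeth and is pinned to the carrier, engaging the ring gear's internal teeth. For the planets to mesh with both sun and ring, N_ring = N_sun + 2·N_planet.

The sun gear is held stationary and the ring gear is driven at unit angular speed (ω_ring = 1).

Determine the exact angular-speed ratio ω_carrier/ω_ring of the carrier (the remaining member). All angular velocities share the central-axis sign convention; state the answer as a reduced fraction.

91/122

N_ring = 31 + 2·30 = 91
31(ω_s−ω_c) = −91(ω_r−ω_c),  ω_s=0, ω_r=1
31(0−ω_c) = −91(1−ω_c)  ⇒  122ω_c = 91  ⇒  ω_c = 91/122
ω_c/ω_r = 91/122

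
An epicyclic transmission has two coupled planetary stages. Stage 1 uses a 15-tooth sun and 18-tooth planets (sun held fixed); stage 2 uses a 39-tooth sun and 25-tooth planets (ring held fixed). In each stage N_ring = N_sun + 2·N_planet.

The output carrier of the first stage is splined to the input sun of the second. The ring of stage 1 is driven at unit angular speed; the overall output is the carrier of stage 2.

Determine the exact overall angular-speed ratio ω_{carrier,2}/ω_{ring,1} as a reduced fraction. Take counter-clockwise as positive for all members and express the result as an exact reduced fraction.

Stage 1: N_ring = 15 + 2·18 = 51
Stage 1: 15(ω_s−ω_c) = −51(ω_r−ω_c),  ω_s=0, ω_r=1
Stage 1: 15(0−ω_c) = −51(1−ω_c)  ⇒  66ω_c = 51  ⇒  ω_c = 17/22
  ⇒ ω_c¹/ω_r¹ = 17/22
Stage 2: N_ring = 39 + 2·25 = 89
Stage 2: 39(ω_s−ω_c) = −89(ω_r−ω_c),  ω_r=0, ω_s=1
Stage 2: 39(1−ω_c) = −89(0−ω_c)  ⇒  128ω_c = 39  ⇒  ω_c = 39/128
  ⇒ ω_c²/ω_s² = 39/128
Coupling ω_s² = ω_c¹ ⇒ overall = 17/22 × 39/128 = 663/2816

663/2816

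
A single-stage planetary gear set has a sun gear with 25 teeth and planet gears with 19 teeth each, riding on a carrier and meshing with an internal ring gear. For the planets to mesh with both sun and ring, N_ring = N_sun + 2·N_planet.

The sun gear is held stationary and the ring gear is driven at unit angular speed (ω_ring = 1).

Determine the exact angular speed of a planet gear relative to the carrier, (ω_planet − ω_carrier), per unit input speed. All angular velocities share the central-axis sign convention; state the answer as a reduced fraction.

N_ring = 25 + 2·19 = 63
25(ω_s−ω_c) = −63(ω_r−ω_c),  ω_s=0, ω_r=1
25(0−ω_c) = −63(1−ω_c)  ⇒  88ω_c = 63  ⇒  ω_c = 63/88
sun–planet: 25·(0−63/88) = −19·(ω_p−ω_c)  ⇒  ω_p−ω_c = −(25/19)·(-63/88) = 1575/1672

1575/1672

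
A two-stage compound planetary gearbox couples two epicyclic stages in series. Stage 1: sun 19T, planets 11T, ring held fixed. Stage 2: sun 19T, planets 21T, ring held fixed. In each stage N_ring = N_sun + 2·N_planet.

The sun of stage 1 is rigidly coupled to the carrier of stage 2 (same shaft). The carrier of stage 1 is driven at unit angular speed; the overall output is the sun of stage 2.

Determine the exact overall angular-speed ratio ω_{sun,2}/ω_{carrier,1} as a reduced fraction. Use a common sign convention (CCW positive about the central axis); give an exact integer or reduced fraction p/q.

4800/361

Stage 1: N_ring = 19 + 2·11 = 41
Stage 1: 19(ω_s−ω_c) = −41(ω_r−ω_c),  ω_r=0, ω_c=1
Stage 1: ω_s = 1 − (41/19)(0−1) = 60/19
  ⇒ ω_s¹/ω_c¹ = 60/19
Stage 2: N_ring = 19 + 2·21 = 61
Stage 2: 19(ω_s−ω_c) = −61(ω_r−ω_c),  ω_r=0, ω_c=1
Stage 2: ω_s = 1 − (61/19)(0−1) = 80/19
  ⇒ ω_s²/ω_c² = 80/19
Coupling ω_c² = ω_s¹ ⇒ overall = 60/19 × 80/19 = 4800/361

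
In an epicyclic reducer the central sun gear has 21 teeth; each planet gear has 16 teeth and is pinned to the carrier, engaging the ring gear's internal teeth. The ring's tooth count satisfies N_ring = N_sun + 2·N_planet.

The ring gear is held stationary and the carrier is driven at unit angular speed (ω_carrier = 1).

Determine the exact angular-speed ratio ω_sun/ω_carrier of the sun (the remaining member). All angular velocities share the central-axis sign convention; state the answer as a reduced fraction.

N_ring = 21 + 2·16 = 53
21(ω_s−ω_c) = −53(ω_r−ω_c),  ω_r=0, ω_c=1
ω_s = 1 − (53/21)(0−1) = 74/21
ω_s/ω_c = 74/21

74/21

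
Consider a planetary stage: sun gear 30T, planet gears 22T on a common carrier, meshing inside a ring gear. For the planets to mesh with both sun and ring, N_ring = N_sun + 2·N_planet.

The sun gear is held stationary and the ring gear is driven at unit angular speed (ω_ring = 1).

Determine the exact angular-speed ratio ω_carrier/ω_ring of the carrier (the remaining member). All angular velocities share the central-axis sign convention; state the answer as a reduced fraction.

37/52

N_ring = 30 + 2·22 = 74
30(ω_s−ω_c) = −74(ω_r−ω_c),  ω_s=0, ω_r=1
30(0−ω_c) = −74(1−ω_c)  ⇒  104ω_c = 74  ⇒  ω_c = 37/52
ω_c/ω_r = 37/52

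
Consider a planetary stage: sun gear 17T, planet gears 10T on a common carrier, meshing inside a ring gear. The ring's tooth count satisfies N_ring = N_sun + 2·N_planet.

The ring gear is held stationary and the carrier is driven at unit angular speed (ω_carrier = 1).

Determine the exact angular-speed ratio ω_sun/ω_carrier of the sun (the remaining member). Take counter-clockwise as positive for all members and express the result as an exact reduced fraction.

N_ring = 17 + 2·10 = 37
17(ω_s−ω_c) = −37(ω_r−ω_c),  ω_r=0, ω_c=1
ω_s = 1 − (37/17)(0−1) = 54/17
ω_s/ω_c = 54/17

54/17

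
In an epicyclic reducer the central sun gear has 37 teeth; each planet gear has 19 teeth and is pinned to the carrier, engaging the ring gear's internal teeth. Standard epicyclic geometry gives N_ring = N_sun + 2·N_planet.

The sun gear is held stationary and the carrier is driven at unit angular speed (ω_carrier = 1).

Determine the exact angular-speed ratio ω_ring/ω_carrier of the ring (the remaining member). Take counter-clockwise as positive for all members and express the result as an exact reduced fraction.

N_ring = 37 + 2·19 = 75
37(ω_s−ω_c) = −75(ω_r−ω_c),  ω_s=0, ω_c=1
ω_r = 1 − (37/75)(0−1) = 112/75
ω_r/ω_c = 112/75

112/75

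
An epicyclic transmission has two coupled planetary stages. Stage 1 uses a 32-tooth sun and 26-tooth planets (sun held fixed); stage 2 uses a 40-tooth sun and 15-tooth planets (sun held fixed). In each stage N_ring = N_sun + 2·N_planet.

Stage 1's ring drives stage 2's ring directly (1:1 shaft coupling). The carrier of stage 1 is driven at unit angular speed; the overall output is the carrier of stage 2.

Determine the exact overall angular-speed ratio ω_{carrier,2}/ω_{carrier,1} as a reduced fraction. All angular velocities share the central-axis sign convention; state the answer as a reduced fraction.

Stage 1: N_ring = 32 + 2·26 = 84
Stage 1: 32(ω_s−ω_c) = −84(ω_r−ω_c),  ω_s=0, ω_c=1
Stage 1: ω_r = 1 − (32/84)(0−1) = 29/21
  ⇒ ω_r¹/ω_c¹ = 29/21
Stage 2: N_ring = 40 + 2·15 = 70
Stage 2: 40(ω_s−ω_c) = −70(ω_r−ω_c),  ω_s=0, ω_r=1
Stage 2: 40(0−ω_c) = −70(1−ω_c)  ⇒  110ω_c = 70  ⇒  ω_c = 7/11
  ⇒ ω_c²/ω_r² = 7/11
Coupling ω_r² = ω_r¹ ⇒ overall = 29/21 × 7/11 = 29/33

29/33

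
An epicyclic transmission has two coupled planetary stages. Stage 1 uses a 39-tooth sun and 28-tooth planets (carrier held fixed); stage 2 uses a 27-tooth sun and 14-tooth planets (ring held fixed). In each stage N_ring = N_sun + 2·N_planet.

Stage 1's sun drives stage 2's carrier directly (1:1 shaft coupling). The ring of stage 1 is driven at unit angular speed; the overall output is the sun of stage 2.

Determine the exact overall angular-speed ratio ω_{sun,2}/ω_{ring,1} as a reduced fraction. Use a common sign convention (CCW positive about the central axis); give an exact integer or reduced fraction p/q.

Stage 1: N_ring = 39 + 2·28 = 95
Stage 1: 39(ω_s−ω_c) = −95(ω_r−ω_c),  ω_c=0, ω_r=1
Stage 1: ω_s = 0 − (95/39)(1−0) = -95/39
  ⇒ ω_s¹/ω_r¹ = -95/39
Stage 2: N_ring = 27 + 2·14 = 55
Stage 2: 27(ω_s−ω_c) = −55(ω_r−ω_c),  ω_r=0, ω_c=1
Stage 2: ω_s = 1 − (55/27)(0−1) = 82/27
  ⇒ ω_s²/ω_c² = 82/27
Coupling ω_c² = ω_s¹ ⇒ overall = -95/39 × 82/27 = -7790/1053

-7790/1053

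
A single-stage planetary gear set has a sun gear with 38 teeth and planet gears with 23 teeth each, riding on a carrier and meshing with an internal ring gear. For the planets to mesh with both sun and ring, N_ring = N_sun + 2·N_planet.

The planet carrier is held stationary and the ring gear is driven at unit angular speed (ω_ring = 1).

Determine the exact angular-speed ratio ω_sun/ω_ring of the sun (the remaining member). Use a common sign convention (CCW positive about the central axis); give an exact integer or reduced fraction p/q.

-42/19

N_ring = 38 + 2·23 = 84
38(ω_s−ω_c) = −84(ω_r−ω_c),  ω_c=0, ω_r=1
ω_s = 0 − (84/38)(1−0) = -42/19
ω_s/ω_r = -42/19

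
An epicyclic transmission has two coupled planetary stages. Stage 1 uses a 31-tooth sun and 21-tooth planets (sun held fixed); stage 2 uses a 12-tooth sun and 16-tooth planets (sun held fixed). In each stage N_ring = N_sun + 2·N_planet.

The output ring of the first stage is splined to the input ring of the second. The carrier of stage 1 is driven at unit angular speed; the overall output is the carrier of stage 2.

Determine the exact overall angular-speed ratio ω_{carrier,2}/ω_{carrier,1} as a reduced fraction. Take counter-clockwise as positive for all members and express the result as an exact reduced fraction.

Stage 1: N_ring = 31 + 2·21 = 73
Stage 1: 31(ω_s−ω_c) = −73(ω_r−ω_c),  ω_s=0, ω_c=1
Stage 1: ω_r = 1 − (31/73)(0−1) = 104/73
  ⇒ ω_r¹/ω_c¹ = 104/73
Stage 2: N_ring = 12 + 2·16 = 44
Stage 2: 12(ω_s−ω_c) = −44(ω_r−ω_c),  ω_s=0, ω_r=1
Stage 2: 12(0−ω_c) = −44(1−ω_c)  ⇒  56ω_c = 44  ⇒  ω_c = 11/14
  ⇒ ω_c²/ω_r² = 11/14
Coupling ω_r² = ω_r¹ ⇒ overall = 104/73 × 11/14 = 572/511

572/511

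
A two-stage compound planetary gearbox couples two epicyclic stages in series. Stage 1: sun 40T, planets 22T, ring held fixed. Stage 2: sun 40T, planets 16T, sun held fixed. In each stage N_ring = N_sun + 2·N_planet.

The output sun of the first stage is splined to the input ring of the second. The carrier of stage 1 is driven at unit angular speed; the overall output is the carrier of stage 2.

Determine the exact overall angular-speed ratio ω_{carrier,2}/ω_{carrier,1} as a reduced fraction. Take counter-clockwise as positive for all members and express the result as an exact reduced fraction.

Stage 1: N_ring = 40 + 2·22 = 84
Stage 1: 40(ω_s−ω_c) = −84(ω_r−ω_c),  ω_r=0, ω_c=1
Stage 1: ω_s = 1 − (84/40)(0−1) = 31/10
  ⇒ ω_s¹/ω_c¹ = 31/10
Stage 2: N_ring = 40 + 2·16 = 72
Stage 2: 40(ω_s−ω_c) = −72(ω_r−ω_c),  ω_s=0, ω_r=1
Stage 2: 40(0−ω_c) = −72(1−ω_c)  ⇒  112ω_c = 72  ⇒  ω_c = 9/14
  ⇒ ω_c²/ω_r² = 9/14
Coupling ω_r² = ω_s¹ ⇒ overall = 31/10 × 9/14 = 279/140

279/140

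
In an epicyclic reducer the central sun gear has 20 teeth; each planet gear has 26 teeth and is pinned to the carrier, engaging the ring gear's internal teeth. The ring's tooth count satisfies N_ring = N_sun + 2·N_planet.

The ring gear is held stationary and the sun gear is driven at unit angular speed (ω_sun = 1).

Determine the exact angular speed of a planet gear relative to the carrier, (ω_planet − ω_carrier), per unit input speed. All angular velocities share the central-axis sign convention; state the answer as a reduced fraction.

N_ring = 20 + 2·26 = 72
20(ω_s−ω_c) = −72(ω_r−ω_c),  ω_r=0, ω_s=1
20(1−ω_c) = −72(0−ω_c)  ⇒  92ω_c = 20  ⇒  ω_c = 5/23
sun–planet: 20·(1−5/23) = −26·(ω_p−ω_c)  ⇒  ω_p−ω_c = −(20/26)·(18/23) = -180/299

-180/299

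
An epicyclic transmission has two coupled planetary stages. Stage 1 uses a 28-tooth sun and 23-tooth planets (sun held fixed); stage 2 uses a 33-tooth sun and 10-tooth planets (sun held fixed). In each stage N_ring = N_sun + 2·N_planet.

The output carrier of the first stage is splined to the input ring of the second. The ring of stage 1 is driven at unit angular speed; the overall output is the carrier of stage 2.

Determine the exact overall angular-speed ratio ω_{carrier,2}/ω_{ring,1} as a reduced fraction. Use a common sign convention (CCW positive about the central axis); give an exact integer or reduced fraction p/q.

1961/4386

Stage 1: N_ring = 28 + 2·23 = 74
Stage 1: 28(ω_s−ω_c) = −74(ω_r−ω_c),  ω_s=0, ω_r=1
Stage 1: 28(0−ω_c) = −74(1−ω_c)  ⇒  102ω_c = 74  ⇒  ω_c = 37/51
  ⇒ ω_c¹/ω_r¹ = 37/51
Stage 2: N_ring = 33 + 2·10 = 53
Stage 2: 33(ω_s−ω_c) = −53(ω_r−ω_c),  ω_s=0, ω_r=1
Stage 2: 33(0−ω_c) = −53(1−ω_c)  ⇒  86ω_c = 53  ⇒  ω_c = 53/86
  ⇒ ω_c²/ω_r² = 53/86
Coupling ω_r² = ω_c¹ ⇒ overall = 37/51 × 53/86 = 1961/4386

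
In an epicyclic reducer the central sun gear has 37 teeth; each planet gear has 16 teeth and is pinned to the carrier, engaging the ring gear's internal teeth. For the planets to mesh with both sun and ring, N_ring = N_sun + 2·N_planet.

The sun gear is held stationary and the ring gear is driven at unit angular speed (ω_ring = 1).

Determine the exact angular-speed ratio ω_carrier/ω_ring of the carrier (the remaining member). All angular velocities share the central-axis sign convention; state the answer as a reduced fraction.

69/106

N_ring = 37 + 2·16 = 69
37(ω_s−ω_c) = −69(ω_r−ω_c),  ω_s=0, ω_r=1
37(0−ω_c) = −69(1−ω_c)  ⇒  106ω_c = 69  ⇒  ω_c = 69/106
ω_c/ω_r = 69/106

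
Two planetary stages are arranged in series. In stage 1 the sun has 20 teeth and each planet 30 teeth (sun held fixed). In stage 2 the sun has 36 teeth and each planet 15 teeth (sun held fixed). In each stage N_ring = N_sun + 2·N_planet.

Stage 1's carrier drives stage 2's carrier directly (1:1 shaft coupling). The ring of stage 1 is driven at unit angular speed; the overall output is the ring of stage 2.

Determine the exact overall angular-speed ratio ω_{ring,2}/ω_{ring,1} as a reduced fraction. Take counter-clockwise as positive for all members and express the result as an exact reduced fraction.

68/55

Stage 1: N_ring = 20 + 2·30 = 80
Stage 1: 20(ω_s−ω_c) = −80(ω_r−ω_c),  ω_s=0, ω_r=1
Stage 1: 20(0−ω_c) = −80(1−ω_c)  ⇒  100ω_c = 80  ⇒  ω_c = 4/5
  ⇒ ω_c¹/ω_r¹ = 4/5
Stage 2: N_ring = 36 + 2·15 = 66
Stage 2: 36(ω_s−ω_c) = −66(ω_r−ω_c),  ω_s=0, ω_c=1
Stage 2: ω_r = 1 − (36/66)(0−1) = 17/11
  ⇒ ω_r²/ω_c² = 17/11
Coupling ω_c² = ω_c¹ ⇒ overall = 4/5 × 17/11 = 68/55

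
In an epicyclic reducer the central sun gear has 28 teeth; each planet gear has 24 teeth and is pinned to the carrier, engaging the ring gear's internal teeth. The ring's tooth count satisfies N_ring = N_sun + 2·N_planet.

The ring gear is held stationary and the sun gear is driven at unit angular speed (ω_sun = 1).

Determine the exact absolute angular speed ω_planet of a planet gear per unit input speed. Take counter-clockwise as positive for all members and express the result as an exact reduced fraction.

N_ring = 28 + 2·24 = 76
28(ω_s−ω_c) = −76(ω_r−ω_c),  ω_r=0, ω_s=1
28(1−ω_c) = −76(0−ω_c)  ⇒  104ω_c = 28  ⇒  ω_c = 7/26
sun–planet: 28·(1−7/26) = −24·(ω_p−ω_c)  ⇒  ω_p−ω_c = −(28/24)·(19/26) = -133/156
ω_p = 7/26 − 133/156 = -7/12

-7/12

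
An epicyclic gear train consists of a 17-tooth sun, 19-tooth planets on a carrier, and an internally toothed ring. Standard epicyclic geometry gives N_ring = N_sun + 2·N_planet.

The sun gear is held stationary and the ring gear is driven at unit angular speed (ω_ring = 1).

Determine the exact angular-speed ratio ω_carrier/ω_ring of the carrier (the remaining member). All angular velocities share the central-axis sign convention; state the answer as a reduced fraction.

55/72

N_ring = 17 + 2·19 = 55
17(ω_s−ω_c) = −55(ω_r−ω_c),  ω_s=0, ω_r=1
17(0−ω_c) = −55(1−ω_c)  ⇒  72ω_c = 55  ⇒  ω_c = 55/72
ω_c/ω_r = 55/72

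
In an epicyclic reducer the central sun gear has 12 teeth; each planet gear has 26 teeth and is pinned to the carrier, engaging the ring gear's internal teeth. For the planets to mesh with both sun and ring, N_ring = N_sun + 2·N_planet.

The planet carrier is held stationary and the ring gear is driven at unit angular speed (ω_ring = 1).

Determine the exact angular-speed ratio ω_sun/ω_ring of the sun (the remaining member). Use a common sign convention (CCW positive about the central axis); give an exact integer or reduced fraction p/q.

N_ring = 12 + 2·26 = 64
12(ω_s−ω_c) = −64(ω_r−ω_c),  ω_c=0, ω_r=1
ω_s = 0 − (64/12)(1−0) = -16/3
ω_s/ω_r = -16/3

-16/3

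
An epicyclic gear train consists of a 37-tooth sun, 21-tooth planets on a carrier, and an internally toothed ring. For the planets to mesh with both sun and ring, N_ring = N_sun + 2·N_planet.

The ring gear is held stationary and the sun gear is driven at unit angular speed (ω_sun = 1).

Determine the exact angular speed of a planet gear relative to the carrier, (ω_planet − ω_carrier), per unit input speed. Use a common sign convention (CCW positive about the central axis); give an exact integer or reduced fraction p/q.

-2923/2436

N_ring = 37 + 2·21 = 79
37(ω_s−ω_c) = −79(ω_r−ω_c),  ω_r=0, ω_s=1
37(1−ω_c) = −79(0−ω_c)  ⇒  116ω_c = 37  ⇒  ω_c = 37/116
sun–planet: 37·(1−37/116) = −21·(ω_p−ω_c)  ⇒  ω_p−ω_c = −(37/21)·(79/116) = -2923/2436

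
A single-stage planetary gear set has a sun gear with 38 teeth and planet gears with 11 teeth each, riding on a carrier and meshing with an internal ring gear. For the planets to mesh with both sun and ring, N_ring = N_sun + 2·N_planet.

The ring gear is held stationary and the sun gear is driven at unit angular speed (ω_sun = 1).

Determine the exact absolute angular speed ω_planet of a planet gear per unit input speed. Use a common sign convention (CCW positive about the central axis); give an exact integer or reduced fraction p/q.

-19/11

N_ring = 38 + 2·11 = 60
38(ω_s−ω_c) = −60(ω_r−ω_c),  ω_r=0, ω_s=1
38(1−ω_c) = −60(0−ω_c)  ⇒  98ω_c = 38  ⇒  ω_c = 19/49
sun–planet: 38·(1−19/49) = −11·(ω_p−ω_c)  ⇒  ω_p−ω_c = −(38/11)·(30/49) = -1140/539
ω_p = 19/49 − 1140/539 = -19/11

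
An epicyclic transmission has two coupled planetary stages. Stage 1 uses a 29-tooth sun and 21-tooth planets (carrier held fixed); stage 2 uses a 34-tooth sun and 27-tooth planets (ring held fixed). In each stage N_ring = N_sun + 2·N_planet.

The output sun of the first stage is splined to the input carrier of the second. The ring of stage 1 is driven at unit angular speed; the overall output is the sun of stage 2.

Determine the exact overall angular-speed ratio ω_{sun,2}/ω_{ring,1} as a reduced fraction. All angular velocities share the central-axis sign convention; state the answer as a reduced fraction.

-4331/493

Stage 1: N_ring = 29 + 2·21 = 71
Stage 1: 29(ω_s−ω_c) = −71(ω_r−ω_c),  ω_c=0, ω_r=1
Stage 1: ω_s = 0 − (71/29)(1−0) = -71/29
  ⇒ ω_s¹/ω_r¹ = -71/29
Stage 2: N_ring = 34 + 2·27 = 88
Stage 2: 34(ω_s−ω_c) = −88(ω_r−ω_c),  ω_r=0, ω_c=1
Stage 2: ω_s = 1 − (88/34)(0−1) = 61/17
  ⇒ ω_s²/ω_c² = 61/17
Coupling ω_c² = ω_s¹ ⇒ overall = -71/29 × 61/17 = -4331/493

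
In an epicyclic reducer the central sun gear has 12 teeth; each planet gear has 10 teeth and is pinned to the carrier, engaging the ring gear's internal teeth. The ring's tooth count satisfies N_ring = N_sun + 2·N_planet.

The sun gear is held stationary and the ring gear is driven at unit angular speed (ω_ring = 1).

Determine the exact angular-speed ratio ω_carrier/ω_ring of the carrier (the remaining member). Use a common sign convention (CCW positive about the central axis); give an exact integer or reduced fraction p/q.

N_ring = 12 + 2·10 = 32
12(ω_s−ω_c) = −32(ω_r−ω_c),  ω_s=0, ω_r=1
12(0−ω_c) = −32(1−ω_c)  ⇒  44ω_c = 32  ⇒  ω_c = 8/11
ω_c/ω_r = 8/11

8/11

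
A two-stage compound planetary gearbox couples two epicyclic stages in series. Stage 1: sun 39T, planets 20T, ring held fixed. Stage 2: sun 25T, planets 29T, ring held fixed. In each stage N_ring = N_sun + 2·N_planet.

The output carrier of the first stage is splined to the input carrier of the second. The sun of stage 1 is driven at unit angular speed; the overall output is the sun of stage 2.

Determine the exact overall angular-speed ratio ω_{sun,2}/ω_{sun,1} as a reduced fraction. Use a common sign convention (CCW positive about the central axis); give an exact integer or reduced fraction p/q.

2106/1475

Stage 1: N_ring = 39 + 2·20 = 79
Stage 1: 39(ω_s−ω_c) = −79(ω_r−ω_c),  ω_r=0, ω_s=1
Stage 1: 39(1−ω_c) = −79(0−ω_c)  ⇒  118ω_c = 39  ⇒  ω_c = 39/118
  ⇒ ω_c¹/ω_s¹ = 39/118
Stage 2: N_ring = 25 + 2·29 = 83
Stage 2: 25(ω_s−ω_c) = −83(ω_r−ω_c),  ω_r=0, ω_c=1
Stage 2: ω_s = 1 − (83/25)(0−1) = 108/25
  ⇒ ω_s²/ω_c² = 108/25
Coupling ω_c² = ω_c¹ ⇒ overall = 39/118 × 108/25 = 2106/1475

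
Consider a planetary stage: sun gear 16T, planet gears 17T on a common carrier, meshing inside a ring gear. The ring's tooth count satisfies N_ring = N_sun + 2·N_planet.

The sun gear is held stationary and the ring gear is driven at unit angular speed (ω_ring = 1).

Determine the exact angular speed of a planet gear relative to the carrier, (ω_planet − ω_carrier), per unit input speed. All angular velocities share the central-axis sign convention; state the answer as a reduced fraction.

N_ring = 16 + 2·17 = 50
16(ω_s−ω_c) = −50(ω_r−ω_c),  ω_s=0, ω_r=1
16(0−ω_c) = −50(1−ω_c)  ⇒  66ω_c = 50  ⇒  ω_c = 25/33
sun–planet: 16·(0−25/33) = −17·(ω_p−ω_c)  ⇒  ω_p−ω_c = −(16/17)·(-25/33) = 400/561

400/561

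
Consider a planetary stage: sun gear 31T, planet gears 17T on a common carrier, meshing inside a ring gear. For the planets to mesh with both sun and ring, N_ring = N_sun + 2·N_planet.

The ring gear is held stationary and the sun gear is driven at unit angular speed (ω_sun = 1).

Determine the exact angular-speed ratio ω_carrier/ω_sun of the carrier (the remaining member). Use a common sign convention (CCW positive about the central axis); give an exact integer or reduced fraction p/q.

N_ring = 31 + 2·17 = 65
31(ω_s−ω_c) = −65(ω_r−ω_c),  ω_r=0, ω_s=1
31(1−ω_c) = −65(0−ω_c)  ⇒  96ω_c = 31  ⇒  ω_c = 31/96
ω_c/ω_s = 31/96

31/96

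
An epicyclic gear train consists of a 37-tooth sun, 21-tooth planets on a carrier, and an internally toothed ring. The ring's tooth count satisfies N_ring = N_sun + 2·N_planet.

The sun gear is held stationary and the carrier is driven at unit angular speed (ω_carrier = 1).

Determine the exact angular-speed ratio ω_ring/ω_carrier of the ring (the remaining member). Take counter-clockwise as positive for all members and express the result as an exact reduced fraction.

N_ring = 37 + 2·21 = 79
37(ω_s−ω_c) = −79(ω_r−ω_c),  ω_s=0, ω_c=1
ω_r = 1 − (37/79)(0−1) = 116/79
ω_r/ω_c = 116/79

116/79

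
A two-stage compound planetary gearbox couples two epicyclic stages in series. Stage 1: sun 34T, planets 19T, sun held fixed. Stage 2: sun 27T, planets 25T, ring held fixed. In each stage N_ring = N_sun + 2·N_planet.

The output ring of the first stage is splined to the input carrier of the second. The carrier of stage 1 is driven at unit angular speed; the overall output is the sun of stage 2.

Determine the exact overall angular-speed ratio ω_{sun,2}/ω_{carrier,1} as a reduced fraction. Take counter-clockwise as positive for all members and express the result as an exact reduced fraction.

Stage 1: N_ring = 34 + 2·19 = 72
Stage 1: 34(ω_s−ω_c) = −72(ω_r−ω_c),  ω_s=0, ω_c=1
Stage 1: ω_r = 1 − (34/72)(0−1) = 53/36
  ⇒ ω_r¹/ω_c¹ = 53/36
Stage 2: N_ring = 27 + 2·25 = 77
Stage 2: 27(ω_s−ω_c) = −77(ω_r−ω_c),  ω_r=0, ω_c=1
Stage 2: ω_s = 1 − (77/27)(0−1) = 104/27
  ⇒ ω_s²/ω_c² = 104/27
Coupling ω_c² = ω_r¹ ⇒ overall = 53/36 × 104/27 = 1378/243

1378/243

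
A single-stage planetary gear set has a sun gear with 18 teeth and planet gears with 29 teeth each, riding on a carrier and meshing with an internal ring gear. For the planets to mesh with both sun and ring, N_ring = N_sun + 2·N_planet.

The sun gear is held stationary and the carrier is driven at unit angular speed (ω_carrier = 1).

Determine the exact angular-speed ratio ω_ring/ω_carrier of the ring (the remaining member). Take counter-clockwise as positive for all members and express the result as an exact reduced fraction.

N_ring = 18 + 2·29 = 76
18(ω_s−ω_c) = −76(ω_r−ω_c),  ω_s=0, ω_c=1
ω_r = 1 − (18/76)(0−1) = 47/38
ω_r/ω_c = 47/38

47/38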